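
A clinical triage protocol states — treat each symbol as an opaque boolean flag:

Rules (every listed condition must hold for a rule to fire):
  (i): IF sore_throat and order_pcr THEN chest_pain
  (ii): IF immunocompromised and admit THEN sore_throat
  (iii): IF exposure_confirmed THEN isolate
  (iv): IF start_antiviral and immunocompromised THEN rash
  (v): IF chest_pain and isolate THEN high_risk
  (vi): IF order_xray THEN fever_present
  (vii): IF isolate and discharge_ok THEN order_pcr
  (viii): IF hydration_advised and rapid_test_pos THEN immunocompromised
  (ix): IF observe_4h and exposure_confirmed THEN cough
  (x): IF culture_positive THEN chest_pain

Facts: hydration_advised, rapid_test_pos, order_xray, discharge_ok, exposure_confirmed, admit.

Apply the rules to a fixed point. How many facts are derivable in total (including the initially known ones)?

Round 1: (iii) [IF exposure_confirmed THEN isolate]; (vi) [IF order_xray THEN fever_present]; (viii) [IF hydration_advised and rapid_test_pos THEN immunocompromised]. Adds isolate, fever_present, immunocompromised.
Round 2: (ii) [IF immunocompromised and admit THEN sore_throat]; (vii) [IF isolate and discharge_ok THEN order_pcr]. Adds sore_throat, order_pcr.
Round 3: (i) [IF sore_throat and order_pcr THEN chest_pain]. Adds chest_pain.
Round 4: (v) [IF chest_pain and isolate THEN high_risk]. Adds high_risk.
Closure: {admit, chest_pain, discharge_ok, exposure_confirmed, fever_present, high_risk, hydration_advised, immunocompromised, isolate, order_pcr, order_xray, rapid_test_pos, sore_throat} — 13 facts.

13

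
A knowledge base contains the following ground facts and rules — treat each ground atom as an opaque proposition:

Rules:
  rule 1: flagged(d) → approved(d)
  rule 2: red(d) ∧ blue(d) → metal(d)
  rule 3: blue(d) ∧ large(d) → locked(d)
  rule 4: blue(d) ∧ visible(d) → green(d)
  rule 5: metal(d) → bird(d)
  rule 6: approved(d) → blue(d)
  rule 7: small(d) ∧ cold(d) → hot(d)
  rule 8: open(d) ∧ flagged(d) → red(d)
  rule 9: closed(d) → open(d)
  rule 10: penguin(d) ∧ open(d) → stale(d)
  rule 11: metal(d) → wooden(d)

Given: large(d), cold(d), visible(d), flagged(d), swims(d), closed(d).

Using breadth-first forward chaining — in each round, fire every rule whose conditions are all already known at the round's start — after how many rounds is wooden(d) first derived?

Round 1: rule 1 [flagged(d) → approved(d)]; rule 9 [closed(d) → open(d)]. New: approved(d), open(d).
Round 2: rule 6 [approved(d) → blue(d)]; rule 8 [open(d) ∧ flagged(d) → red(d)]. New: blue(d), red(d).
Round 3: rule 2 [red(d) ∧ blue(d) → metal(d)]; rule 3 [blue(d) ∧ large(d) → locked(d)]; rule 4 [blue(d) ∧ visible(d) → green(d)]. New: metal(d), locked(d), green(d).
Round 4: rule 5 [metal(d) → bird(d)]; rule 11 [metal(d) → wooden(d)]. New: bird(d), wooden(d).
wooden(d) first appears in round 4.

4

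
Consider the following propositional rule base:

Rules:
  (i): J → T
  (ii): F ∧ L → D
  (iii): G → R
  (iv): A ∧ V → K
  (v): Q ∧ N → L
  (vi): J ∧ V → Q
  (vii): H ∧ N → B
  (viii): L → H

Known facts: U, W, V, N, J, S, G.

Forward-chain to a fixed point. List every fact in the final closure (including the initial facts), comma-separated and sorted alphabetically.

B, G, H, J, L, N, Q, R, S, T, U, V, W

Round 1: (i) [J → T]; (iii) [G → R]; (vi) [J ∧ V → Q]. Adds T, R, Q.
Round 2: (v) [Q ∧ N → L]. Adds L.
Round 3: (viii) [L → H]. Adds H.
Round 4: (vii) [H ∧ N → B]. Adds B.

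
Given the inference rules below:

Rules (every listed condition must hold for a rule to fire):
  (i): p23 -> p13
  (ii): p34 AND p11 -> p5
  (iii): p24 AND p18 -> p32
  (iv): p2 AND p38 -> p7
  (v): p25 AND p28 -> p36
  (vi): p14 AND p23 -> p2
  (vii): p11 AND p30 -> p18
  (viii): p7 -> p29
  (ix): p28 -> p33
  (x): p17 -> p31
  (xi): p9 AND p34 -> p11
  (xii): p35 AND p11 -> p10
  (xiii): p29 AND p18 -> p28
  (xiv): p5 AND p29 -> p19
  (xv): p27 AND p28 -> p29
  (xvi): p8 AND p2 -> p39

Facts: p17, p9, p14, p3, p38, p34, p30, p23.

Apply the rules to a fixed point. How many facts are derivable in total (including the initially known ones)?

19

Round 1 — (i), (vi), (x), (xi), derive p13, p2, p31, p11.
Round 2 — (ii), (iv), (vii), derive p5, p7, p18.
Round 3 — (viii), derive p29.
Round 4 — (xiii), (xiv), derive p28, p19.
Round 5 — (ix), derive p33.
Closure: {p11, p13, p14, p17, p18, p19, p2, p23, p28, p29, p3, p30, p31, p33, p34, p38, p5, p7, p9} — 19 facts.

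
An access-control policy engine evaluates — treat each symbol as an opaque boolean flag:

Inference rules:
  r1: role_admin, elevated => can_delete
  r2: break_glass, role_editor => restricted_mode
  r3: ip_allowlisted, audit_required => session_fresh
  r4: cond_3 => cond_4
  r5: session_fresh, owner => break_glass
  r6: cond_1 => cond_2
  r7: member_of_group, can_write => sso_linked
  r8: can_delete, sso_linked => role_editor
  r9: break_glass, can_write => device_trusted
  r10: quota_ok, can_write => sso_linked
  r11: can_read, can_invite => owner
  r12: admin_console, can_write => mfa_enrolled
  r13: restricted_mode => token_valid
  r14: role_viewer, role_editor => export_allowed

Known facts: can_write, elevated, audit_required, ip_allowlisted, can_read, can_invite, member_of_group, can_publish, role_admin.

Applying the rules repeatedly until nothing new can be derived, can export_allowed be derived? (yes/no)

[1] r1 [role_admin, elevated => can_delete]; r3 [ip_allowlisted, audit_required => session_fresh]; r7 [member_of_group, can_write => sso_linked]; r11 [can_read, can_invite => owner]. ⇒ new: can_delete, session_fresh, sso_linked, owner.
[2] r5 [session_fresh, owner => break_glass]; r8 [can_delete, sso_linked => role_editor]. ⇒ new: break_glass, role_editor.
[3] r2 [break_glass, role_editor => restricted_mode]; r9 [break_glass, can_write => device_trusted]. ⇒ new: restricted_mode, device_trusted.
[4] r13 [restricted_mode => token_valid]. ⇒ new: token_valid.
Fixed point reached. export_allowed is concluded only by r14; r14 needs role_viewer (never derived).

no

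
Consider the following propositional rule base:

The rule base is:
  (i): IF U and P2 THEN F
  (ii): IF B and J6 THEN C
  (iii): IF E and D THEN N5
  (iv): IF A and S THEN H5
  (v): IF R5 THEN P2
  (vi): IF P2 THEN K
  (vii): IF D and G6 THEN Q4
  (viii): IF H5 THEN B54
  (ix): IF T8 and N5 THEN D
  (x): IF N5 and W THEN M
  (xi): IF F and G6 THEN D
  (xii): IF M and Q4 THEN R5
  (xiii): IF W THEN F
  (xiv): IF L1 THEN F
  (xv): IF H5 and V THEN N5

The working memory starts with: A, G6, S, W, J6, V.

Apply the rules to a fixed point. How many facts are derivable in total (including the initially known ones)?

16

Round 1 — (iv), (xiii), derive H5, F.
Round 2 — (viii), (xi), (xv), derive B54, D, N5.
Round 3 — (vii), (x), derive Q4, M.
Round 4 — (xii), derive R5.
Round 5 — (v), derive P2.
Round 6 — (vi), derive K.
Closure: {A, B54, D, F, G6, H5, J6, K, M, N5, P2, Q4, R5, S, V, W} — 16 facts.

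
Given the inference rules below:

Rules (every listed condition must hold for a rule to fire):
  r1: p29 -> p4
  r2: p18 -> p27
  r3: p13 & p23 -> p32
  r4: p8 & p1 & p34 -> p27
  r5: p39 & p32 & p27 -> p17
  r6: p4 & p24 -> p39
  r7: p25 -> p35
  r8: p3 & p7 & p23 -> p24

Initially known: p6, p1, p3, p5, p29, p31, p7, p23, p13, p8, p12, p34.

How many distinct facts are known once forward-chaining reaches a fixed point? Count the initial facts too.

18

[1] r1 [p29 -> p4]; r3 [p13 & p23 -> p32]; r4 [p8 & p1 & p34 -> p27]; r8 [p3 & p7 & p23 -> p24]. ⇒ new: p4, p32, p27, p24.
[2] r6 [p4 & p24 -> p39]. ⇒ new: p39.
[3] r5 [p39 & p32 & p27 -> p17]. ⇒ new: p17.
Closure: {p1, p12, p13, p17, p23, p24, p27, p29, p3, p31, p32, p34, p39, p4, p5, p6, p7, p8} — 18 facts.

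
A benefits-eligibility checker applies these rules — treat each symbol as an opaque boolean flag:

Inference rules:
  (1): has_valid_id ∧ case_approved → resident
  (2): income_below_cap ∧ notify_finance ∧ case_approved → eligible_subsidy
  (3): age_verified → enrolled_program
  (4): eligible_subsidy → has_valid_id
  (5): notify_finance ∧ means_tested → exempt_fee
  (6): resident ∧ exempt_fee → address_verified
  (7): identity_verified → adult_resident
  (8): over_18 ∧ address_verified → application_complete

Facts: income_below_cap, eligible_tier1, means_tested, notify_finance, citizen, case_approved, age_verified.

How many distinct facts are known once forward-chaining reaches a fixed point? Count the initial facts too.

13

Round 1: (2) [income_below_cap ∧ notify_finance ∧ case_approved → eligible_subsidy]; (3) [age_verified → enrolled_program]; (5) [notify_finance ∧ means_tested → exempt_fee]. Adds eligible_subsidy, enrolled_program, exempt_fee.
Round 2: (4) [eligible_subsidy → has_valid_id]. Adds has_valid_id.
Round 3: (1) [has_valid_id ∧ case_approved → resident]. Adds resident.
Round 4: (6) [resident ∧ exempt_fee → address_verified]. Adds address_verified.
Closure: {address_verified, age_verified, case_approved, citizen, eligible_subsidy, eligible_tier1, enrolled_program, exempt_fee, has_valid_id, income_below_cap, means_tested, notify_finance, resident} — 13 facts.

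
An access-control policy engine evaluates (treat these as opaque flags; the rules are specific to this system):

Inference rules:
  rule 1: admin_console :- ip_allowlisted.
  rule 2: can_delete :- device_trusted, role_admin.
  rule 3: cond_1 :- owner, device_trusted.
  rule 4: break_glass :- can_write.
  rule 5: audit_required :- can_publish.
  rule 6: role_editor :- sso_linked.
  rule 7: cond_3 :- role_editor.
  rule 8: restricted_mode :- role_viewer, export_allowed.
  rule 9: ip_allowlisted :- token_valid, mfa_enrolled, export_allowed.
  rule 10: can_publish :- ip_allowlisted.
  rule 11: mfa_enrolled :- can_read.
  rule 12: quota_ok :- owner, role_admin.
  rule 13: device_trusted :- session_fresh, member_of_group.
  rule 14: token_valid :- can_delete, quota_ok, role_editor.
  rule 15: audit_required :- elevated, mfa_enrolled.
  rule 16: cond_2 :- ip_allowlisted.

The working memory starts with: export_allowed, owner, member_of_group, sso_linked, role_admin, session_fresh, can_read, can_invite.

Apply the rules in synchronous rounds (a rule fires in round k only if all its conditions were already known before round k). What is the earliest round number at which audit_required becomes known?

6

Round 1 — rule 6, rule 11, rule 12, rule 13, derive role_editor, mfa_enrolled, quota_ok, device_trusted.
Round 2 — rule 2, rule 3, rule 7, derive can_delete, cond_1, cond_3.
Round 3 — rule 14, derive token_valid.
Round 4 — rule 9, derive ip_allowlisted.
Round 5 — rule 1, rule 10, rule 16, derive admin_console, can_publish, cond_2.
Round 6 — rule 5, derive audit_required.
audit_required first appears in round 6.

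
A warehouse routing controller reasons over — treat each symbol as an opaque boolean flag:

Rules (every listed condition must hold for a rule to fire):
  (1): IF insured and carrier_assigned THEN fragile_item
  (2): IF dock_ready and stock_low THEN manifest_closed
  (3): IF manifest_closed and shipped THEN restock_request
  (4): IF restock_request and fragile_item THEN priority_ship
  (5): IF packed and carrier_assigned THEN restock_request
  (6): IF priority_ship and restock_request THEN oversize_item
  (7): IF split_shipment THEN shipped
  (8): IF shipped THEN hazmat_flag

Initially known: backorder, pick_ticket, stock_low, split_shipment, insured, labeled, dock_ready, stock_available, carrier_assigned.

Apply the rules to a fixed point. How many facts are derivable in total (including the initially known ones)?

16

Round 1: (1) [IF insured and carrier_assigned THEN fragile_item]; (2) [IF dock_ready and stock_low THEN manifest_closed]; (7) [IF split_shipment THEN shipped]. Adds fragile_item, manifest_closed, shipped.
Round 2: (3) [IF manifest_closed and shipped THEN restock_request]; (8) [IF shipped THEN hazmat_flag]. Adds restock_request, hazmat_flag.
Round 3: (4) [IF restock_request and fragile_item THEN priority_ship]. Adds priority_ship.
Round 4: (6) [IF priority_ship and restock_request THEN oversize_item]. Adds oversize_item.
Closure: {backorder, carrier_assigned, dock_ready, fragile_item, hazmat_flag, insured, labeled, manifest_closed, oversize_item, pick_ticket, priority_ship, restock_request, shipped, split_shipment, stock_available, stock_low} — 16 facts.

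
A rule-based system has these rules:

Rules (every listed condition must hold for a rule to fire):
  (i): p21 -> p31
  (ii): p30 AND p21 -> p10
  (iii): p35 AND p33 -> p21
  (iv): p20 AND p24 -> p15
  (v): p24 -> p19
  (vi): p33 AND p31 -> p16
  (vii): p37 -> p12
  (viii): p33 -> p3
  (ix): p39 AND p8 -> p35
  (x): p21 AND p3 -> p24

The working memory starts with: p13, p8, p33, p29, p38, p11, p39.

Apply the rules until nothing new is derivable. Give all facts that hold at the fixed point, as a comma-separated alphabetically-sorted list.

p11, p13, p16, p19, p21, p24, p29, p3, p31, p33, p35, p38, p39, p8

Round 1: (viii) [p33 -> p3]; (ix) [p39 AND p8 -> p35]. Adds p3, p35.
Round 2: (iii) [p35 AND p33 -> p21]. Adds p21.
Round 3: (i) [p21 -> p31]; (x) [p21 AND p3 -> p24]. Adds p31, p24.
Round 4: (v) [p24 -> p19]; (vi) [p33 AND p31 -> p16]. Adds p19, p16.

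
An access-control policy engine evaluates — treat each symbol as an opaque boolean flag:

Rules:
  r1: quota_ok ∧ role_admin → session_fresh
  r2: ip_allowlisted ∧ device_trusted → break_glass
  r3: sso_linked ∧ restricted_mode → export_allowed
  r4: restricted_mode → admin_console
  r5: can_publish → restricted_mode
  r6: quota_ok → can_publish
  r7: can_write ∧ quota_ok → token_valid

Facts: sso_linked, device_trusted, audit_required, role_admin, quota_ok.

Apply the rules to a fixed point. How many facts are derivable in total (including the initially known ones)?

10

Round 1 — r1, r6, derive session_fresh, can_publish.
Round 2 — r5, derive restricted_mode.
Round 3 — r3, r4, derive export_allowed, admin_console.
Closure: {admin_console, audit_required, can_publish, device_trusted, export_allowed, quota_ok, restricted_mode, role_admin, session_fresh, sso_linked} — 10 facts.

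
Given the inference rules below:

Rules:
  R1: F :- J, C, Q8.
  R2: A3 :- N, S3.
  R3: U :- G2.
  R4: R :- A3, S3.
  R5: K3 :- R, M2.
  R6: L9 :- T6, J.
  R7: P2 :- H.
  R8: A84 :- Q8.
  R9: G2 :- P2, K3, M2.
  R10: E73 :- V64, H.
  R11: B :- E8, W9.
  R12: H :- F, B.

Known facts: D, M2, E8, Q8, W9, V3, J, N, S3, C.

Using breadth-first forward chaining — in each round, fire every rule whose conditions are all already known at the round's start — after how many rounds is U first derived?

Round 1: R1 [F :- J, C, Q8.]; R2 [A3 :- N, S3.]; R8 [A84 :- Q8.]; R11 [B :- E8, W9.]. Adds F, A3, A84, B.
Round 2: R4 [R :- A3, S3.]; R12 [H :- F, B.]. Adds R, H.
Round 3: R5 [K3 :- R, M2.]; R7 [P2 :- H.]. Adds K3, P2.
Round 4: R9 [G2 :- P2, K3, M2.]. Adds G2.
Round 5: R3 [U :- G2.]. Adds U.
U first appears in round 5.

5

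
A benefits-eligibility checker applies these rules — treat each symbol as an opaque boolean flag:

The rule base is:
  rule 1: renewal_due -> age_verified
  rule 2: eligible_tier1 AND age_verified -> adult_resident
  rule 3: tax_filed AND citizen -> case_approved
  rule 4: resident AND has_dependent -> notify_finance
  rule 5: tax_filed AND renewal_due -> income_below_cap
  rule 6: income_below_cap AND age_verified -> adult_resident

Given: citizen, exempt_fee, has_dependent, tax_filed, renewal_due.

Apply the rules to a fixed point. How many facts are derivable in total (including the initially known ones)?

Round 1 — rule 1, rule 3, rule 5, derive age_verified, case_approved, income_below_cap.
Round 2 — rule 6, derive adult_resident.
Closure: {adult_resident, age_verified, case_approved, citizen, exempt_fee, has_dependent, income_below_cap, renewal_due, tax_filed} — 9 facts.

9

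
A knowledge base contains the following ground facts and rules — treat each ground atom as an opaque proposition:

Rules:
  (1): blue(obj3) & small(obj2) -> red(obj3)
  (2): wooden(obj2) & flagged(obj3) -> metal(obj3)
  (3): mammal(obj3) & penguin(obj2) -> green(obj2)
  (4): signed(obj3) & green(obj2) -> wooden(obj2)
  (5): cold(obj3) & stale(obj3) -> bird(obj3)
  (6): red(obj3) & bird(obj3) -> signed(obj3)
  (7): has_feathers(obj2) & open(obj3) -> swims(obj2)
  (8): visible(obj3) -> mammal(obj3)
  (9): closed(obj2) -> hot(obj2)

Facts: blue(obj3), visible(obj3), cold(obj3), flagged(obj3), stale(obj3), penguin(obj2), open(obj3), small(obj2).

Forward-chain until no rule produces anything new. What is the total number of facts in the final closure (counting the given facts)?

15

Round 1 fires (1), (5), (8), giving red(obj3), bird(obj3), mammal(obj3).
Round 2 fires (3), (6), giving green(obj2), signed(obj3).
Round 3 fires (4), giving wooden(obj2).
Round 4 fires (2), giving metal(obj3).
Closure: {bird(obj3), blue(obj3), cold(obj3), flagged(obj3), green(obj2), mammal(obj3), metal(obj3), open(obj3), penguin(obj2), red(obj3), signed(obj3), small(obj2), stale(obj3), visible(obj3), wooden(obj2)} — 15 facts.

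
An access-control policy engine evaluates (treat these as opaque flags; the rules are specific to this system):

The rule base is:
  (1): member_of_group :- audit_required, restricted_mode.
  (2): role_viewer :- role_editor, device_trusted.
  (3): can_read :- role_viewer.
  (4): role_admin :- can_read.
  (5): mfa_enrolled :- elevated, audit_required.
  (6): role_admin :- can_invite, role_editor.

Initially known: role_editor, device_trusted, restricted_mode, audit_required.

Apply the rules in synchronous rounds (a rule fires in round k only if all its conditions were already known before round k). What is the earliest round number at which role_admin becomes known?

3

[1] (1) [member_of_group :- audit_required, restricted_mode.]; (2) [role_viewer :- role_editor, device_trusted.]. ⇒ new: member_of_group, role_viewer.
[2] (3) [can_read :- role_viewer.]. ⇒ new: can_read.
[3] (4) [role_admin :- can_read.]. ⇒ new: role_admin.
role_admin first appears in round 3.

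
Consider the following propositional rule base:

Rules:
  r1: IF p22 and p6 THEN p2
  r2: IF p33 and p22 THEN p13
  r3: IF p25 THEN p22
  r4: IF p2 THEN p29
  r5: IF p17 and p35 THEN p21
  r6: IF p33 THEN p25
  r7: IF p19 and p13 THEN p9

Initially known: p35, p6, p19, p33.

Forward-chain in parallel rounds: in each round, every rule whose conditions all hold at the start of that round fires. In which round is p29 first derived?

Round 1: r6 [IF p33 THEN p25]. Adds p25.
Round 2: r3 [IF p25 THEN p22]. Adds p22.
Round 3: r1 [IF p22 and p6 THEN p2]; r2 [IF p33 and p22 THEN p13]. Adds p2, p13.
Round 4: r4 [IF p2 THEN p29]; r7 [IF p19 and p13 THEN p9]. Adds p29, p9.
p29 first appears in round 4.

4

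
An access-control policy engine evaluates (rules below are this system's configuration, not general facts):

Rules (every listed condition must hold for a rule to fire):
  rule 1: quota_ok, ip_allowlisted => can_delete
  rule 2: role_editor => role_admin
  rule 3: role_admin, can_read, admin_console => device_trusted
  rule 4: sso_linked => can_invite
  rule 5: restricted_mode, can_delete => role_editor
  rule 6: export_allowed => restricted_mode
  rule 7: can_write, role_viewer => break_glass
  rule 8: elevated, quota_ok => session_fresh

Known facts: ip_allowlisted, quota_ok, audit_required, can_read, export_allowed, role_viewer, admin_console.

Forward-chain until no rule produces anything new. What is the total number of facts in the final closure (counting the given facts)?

12

[1] rule 1 [quota_ok, ip_allowlisted => can_delete]; rule 6 [export_allowed => restricted_mode]. ⇒ new: can_delete, restricted_mode.
[2] rule 5 [restricted_mode, can_delete => role_editor]. ⇒ new: role_editor.
[3] rule 2 [role_editor => role_admin]. ⇒ new: role_admin.
[4] rule 3 [role_admin, can_read, admin_console => device_trusted]. ⇒ new: device_trusted.
Closure: {admin_console, audit_required, can_delete, can_read, device_trusted, export_allowed, ip_allowlisted, quota_ok, restricted_mode, role_admin, role_editor, role_viewer} — 12 facts.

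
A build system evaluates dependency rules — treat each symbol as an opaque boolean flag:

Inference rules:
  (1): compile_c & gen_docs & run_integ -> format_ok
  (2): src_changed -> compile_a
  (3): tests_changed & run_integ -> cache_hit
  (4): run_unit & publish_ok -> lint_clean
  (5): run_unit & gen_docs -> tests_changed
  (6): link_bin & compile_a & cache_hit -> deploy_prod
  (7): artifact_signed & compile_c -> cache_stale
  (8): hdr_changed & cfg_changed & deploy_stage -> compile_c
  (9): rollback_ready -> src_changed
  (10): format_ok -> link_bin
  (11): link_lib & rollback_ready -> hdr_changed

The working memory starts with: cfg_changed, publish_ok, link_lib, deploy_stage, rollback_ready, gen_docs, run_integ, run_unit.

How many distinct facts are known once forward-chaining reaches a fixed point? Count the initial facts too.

Round 1 — (4), (5), (9), (11), derive lint_clean, tests_changed, src_changed, hdr_changed.
Round 2 — (2), (3), (8), derive compile_a, cache_hit, compile_c.
Round 3 — (1), derive format_ok.
Round 4 — (10), derive link_bin.
Round 5 — (6), derive deploy_prod.
Closure: {cache_hit, cfg_changed, compile_a, compile_c, deploy_prod, deploy_stage, format_ok, gen_docs, hdr_changed, link_bin, link_lib, lint_clean, publish_ok, rollback_ready, run_integ, run_unit, src_changed, tests_changed} — 18 facts.

18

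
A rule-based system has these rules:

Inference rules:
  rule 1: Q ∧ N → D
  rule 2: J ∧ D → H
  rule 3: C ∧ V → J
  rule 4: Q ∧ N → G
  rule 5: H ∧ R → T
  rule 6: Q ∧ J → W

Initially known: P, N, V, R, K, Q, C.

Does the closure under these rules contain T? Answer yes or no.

yes

Round 1: rule 1 [Q ∧ N → D]; rule 3 [C ∧ V → J]; rule 4 [Q ∧ N → G]. New: D, J, G.
Round 2: rule 2 [J ∧ D → H]; rule 6 [Q ∧ J → W]. New: H, W.
Round 3: rule 5 [H ∧ R → T]. New: T.
T appears in round 3, so it is derivable.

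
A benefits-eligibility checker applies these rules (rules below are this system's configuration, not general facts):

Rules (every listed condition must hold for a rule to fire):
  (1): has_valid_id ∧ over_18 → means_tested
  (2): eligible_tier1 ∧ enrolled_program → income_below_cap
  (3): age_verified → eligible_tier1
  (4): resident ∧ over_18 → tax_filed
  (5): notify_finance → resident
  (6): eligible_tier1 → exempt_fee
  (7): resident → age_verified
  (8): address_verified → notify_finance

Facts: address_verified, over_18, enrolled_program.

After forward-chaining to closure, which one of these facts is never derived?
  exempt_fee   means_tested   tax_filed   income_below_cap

means_tested

Round 1 — (8), derive notify_finance.
Round 2 — (5), derive resident.
Round 3 — (4), (7), derive tax_filed, age_verified.
Round 4 — (3), derive eligible_tier1.
Round 5 — (2), (6), derive income_below_cap, exempt_fee.
Derived: exempt_fee (round 5), tax_filed (round 3), income_below_cap (round 5). means_tested never appears in any round.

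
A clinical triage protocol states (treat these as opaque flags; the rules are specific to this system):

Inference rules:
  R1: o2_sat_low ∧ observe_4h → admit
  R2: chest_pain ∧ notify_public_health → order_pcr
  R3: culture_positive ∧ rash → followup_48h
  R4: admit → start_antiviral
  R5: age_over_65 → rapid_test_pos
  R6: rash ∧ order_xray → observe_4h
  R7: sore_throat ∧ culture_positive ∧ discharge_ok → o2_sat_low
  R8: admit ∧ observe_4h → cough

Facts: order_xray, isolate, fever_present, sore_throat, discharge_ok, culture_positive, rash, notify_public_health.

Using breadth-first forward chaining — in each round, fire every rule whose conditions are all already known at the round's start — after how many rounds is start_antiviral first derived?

Round 1 fires R3, R6, R7, giving followup_48h, observe_4h, o2_sat_low.
Round 2 fires R1, giving admit.
Round 3 fires R4, R8, giving start_antiviral, cough.
start_antiviral first appears in round 3.

3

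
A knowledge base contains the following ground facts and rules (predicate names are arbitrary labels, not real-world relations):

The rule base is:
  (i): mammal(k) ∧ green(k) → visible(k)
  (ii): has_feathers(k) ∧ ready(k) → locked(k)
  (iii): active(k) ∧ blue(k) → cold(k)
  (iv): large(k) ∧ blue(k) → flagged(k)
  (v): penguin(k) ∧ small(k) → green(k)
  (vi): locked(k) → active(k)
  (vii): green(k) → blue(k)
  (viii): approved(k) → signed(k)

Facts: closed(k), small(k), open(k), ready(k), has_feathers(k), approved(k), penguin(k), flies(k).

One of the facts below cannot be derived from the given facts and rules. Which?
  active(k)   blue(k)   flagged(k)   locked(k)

Round 1 fires (ii), (v), (viii), giving locked(k), green(k), signed(k).
Round 2 fires (vi), (vii), giving active(k), blue(k).
Round 3 fires (iii), giving cold(k).
Derived: active(k) (round 2), locked(k) (round 1), blue(k) (round 2). flagged(k) never appears in any round.

flagged(k)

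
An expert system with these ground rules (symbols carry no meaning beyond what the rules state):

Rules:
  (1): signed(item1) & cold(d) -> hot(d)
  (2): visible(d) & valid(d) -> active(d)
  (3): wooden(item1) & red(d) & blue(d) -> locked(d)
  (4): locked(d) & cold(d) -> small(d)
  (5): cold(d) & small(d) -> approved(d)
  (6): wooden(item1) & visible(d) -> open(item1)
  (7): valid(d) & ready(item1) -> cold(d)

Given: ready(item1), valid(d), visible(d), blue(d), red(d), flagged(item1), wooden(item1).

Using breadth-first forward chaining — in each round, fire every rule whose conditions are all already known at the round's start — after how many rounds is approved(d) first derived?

[1] (2) [visible(d) & valid(d) -> active(d)]; (3) [wooden(item1) & red(d) & blue(d) -> locked(d)]; (6) [wooden(item1) & visible(d) -> open(item1)]; (7) [valid(d) & ready(item1) -> cold(d)]. ⇒ new: active(d), locked(d), open(item1), cold(d).
[2] (4) [locked(d) & cold(d) -> small(d)]. ⇒ new: small(d).
[3] (5) [cold(d) & small(d) -> approved(d)]. ⇒ new: approved(d).
approved(d) first appears in round 3.

3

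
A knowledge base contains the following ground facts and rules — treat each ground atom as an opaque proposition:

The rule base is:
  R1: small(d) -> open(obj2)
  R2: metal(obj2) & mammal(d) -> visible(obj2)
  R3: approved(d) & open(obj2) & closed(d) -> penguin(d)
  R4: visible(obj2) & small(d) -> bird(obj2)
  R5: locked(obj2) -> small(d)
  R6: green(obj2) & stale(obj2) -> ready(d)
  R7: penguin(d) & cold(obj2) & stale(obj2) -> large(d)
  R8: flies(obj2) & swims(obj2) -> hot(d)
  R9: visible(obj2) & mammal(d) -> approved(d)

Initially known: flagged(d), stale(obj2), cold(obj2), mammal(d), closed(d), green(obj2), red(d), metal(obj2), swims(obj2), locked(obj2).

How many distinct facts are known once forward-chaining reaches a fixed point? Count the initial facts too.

18

Round 1 — R2, R5, R6, derive visible(obj2), small(d), ready(d).
Round 2 — R1, R4, R9, derive open(obj2), bird(obj2), approved(d).
Round 3 — R3, derive penguin(d).
Round 4 — R7, derive large(d).
Closure: {approved(d), bird(obj2), closed(d), cold(obj2), flagged(d), green(obj2), large(d), locked(obj2), mammal(d), metal(obj2), open(obj2), penguin(d), ready(d), red(d), small(d), stale(obj2), swims(obj2), visible(obj2)} — 18 facts.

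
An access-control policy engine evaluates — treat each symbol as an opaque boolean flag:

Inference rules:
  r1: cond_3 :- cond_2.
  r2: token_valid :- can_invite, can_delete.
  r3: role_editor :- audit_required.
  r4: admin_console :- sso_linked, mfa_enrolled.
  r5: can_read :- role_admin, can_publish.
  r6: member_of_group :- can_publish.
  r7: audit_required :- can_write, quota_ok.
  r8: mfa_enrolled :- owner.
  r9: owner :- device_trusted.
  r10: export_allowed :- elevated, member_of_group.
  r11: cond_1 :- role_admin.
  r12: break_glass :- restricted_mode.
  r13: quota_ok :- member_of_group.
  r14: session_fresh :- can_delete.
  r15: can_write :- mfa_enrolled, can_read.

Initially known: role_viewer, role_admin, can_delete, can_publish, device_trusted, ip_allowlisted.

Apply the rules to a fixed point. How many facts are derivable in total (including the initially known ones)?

[1] r5 [can_read :- role_admin, can_publish.]; r6 [member_of_group :- can_publish.]; r9 [owner :- device_trusted.]; r11 [cond_1 :- role_admin.]; r14 [session_fresh :- can_delete.]. ⇒ new: can_read, member_of_group, owner, cond_1, session_fresh.
[2] r8 [mfa_enrolled :- owner.]; r13 [quota_ok :- member_of_group.]. ⇒ new: mfa_enrolled, quota_ok.
[3] r15 [can_write :- mfa_enrolled, can_read.]. ⇒ new: can_write.
[4] r7 [audit_required :- can_write, quota_ok.]. ⇒ new: audit_required.
[5] r3 [role_editor :- audit_required.]. ⇒ new: role_editor.
Closure: {audit_required, can_delete, can_publish, can_read, can_write, cond_1, device_trusted, ip_allowlisted, member_of_group, mfa_enrolled, owner, quota_ok, role_admin, role_editor, role_viewer, session_fresh} — 16 facts.

16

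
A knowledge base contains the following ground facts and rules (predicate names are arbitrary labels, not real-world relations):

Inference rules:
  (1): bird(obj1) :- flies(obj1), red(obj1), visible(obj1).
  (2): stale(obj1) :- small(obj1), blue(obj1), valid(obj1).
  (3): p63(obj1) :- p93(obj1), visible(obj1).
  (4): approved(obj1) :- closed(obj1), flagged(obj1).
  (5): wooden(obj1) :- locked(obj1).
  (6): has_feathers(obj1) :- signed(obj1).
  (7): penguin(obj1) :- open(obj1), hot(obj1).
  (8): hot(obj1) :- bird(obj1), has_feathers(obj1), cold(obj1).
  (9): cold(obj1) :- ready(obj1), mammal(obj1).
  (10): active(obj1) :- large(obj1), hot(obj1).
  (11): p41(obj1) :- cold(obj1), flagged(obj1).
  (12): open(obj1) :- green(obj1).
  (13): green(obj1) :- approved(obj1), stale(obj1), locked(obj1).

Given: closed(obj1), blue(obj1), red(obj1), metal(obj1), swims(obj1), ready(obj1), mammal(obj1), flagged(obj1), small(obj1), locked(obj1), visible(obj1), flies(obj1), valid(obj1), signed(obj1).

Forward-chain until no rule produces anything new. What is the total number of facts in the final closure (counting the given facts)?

Round 1: (1) [bird(obj1) :- flies(obj1), red(obj1), visible(obj1).]; (2) [stale(obj1) :- small(obj1), blue(obj1), valid(obj1).]; (4) [approved(obj1) :- closed(obj1), flagged(obj1).]; (5) [wooden(obj1) :- locked(obj1).]; (6) [has_feathers(obj1) :- signed(obj1).]; (9) [cold(obj1) :- ready(obj1), mammal(obj1).]. Adds bird(obj1), stale(obj1), approved(obj1), wooden(obj1), has_feathers(obj1), cold(obj1).
Round 2: (8) [hot(obj1) :- bird(obj1), has_feathers(obj1), cold(obj1).]; (11) [p41(obj1) :- cold(obj1), flagged(obj1).]; (13) [green(obj1) :- approved(obj1), stale(obj1), locked(obj1).]. Adds hot(obj1), p41(obj1), green(obj1).
Round 3: (12) [open(obj1) :- green(obj1).]. Adds open(obj1).
Round 4: (7) [penguin(obj1) :- open(obj1), hot(obj1).]. Adds penguin(obj1).
Closure: {approved(obj1), bird(obj1), blue(obj1), closed(obj1), cold(obj1), flagged(obj1), flies(obj1), green(obj1), has_feathers(obj1), hot(obj1), locked(obj1), mammal(obj1), metal(obj1), open(obj1), p41(obj1), penguin(obj1), ready(obj1), red(obj1), signed(obj1), small(obj1), stale(obj1), swims(obj1), valid(obj1), visible(obj1), wooden(obj1)} — 25 facts.

25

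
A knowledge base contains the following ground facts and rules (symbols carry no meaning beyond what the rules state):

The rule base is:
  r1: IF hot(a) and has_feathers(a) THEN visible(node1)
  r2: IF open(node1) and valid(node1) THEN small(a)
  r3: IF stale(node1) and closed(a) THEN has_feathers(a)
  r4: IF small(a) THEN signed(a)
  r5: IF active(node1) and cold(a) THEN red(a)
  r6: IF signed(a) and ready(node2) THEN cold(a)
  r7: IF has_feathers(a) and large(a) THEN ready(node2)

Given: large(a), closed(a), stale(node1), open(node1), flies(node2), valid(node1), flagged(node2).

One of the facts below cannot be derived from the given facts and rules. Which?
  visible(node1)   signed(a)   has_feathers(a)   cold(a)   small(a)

Round 1 fires r2, r3, giving small(a), has_feathers(a).
Round 2 fires r4, r7, giving signed(a), ready(node2).
Round 3 fires r6, giving cold(a).
Derived: small(a) (round 1), cold(a) (round 3), has_feathers(a) (round 1), signed(a) (round 2). visible(node1) never appears in any round.

visible(node1)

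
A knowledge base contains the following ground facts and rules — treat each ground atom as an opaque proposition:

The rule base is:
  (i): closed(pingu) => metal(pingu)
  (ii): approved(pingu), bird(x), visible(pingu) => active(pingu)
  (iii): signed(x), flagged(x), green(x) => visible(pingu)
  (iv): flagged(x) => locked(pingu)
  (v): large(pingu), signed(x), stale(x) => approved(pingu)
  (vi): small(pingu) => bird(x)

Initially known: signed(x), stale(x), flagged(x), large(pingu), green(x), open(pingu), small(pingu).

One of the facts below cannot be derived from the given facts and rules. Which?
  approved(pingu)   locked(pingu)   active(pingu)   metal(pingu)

Round 1: (iii) [signed(x), flagged(x), green(x) => visible(pingu)]; (iv) [flagged(x) => locked(pingu)]; (v) [large(pingu), signed(x), stale(x) => approved(pingu)]; (vi) [small(pingu) => bird(x)]. New: visible(pingu), locked(pingu), approved(pingu), bird(x).
Round 2: (ii) [approved(pingu), bird(x), visible(pingu) => active(pingu)]. New: active(pingu).
Derived: locked(pingu) (round 1), approved(pingu) (round 1), active(pingu) (round 2). metal(pingu) never appears in any round.

metal(pingu)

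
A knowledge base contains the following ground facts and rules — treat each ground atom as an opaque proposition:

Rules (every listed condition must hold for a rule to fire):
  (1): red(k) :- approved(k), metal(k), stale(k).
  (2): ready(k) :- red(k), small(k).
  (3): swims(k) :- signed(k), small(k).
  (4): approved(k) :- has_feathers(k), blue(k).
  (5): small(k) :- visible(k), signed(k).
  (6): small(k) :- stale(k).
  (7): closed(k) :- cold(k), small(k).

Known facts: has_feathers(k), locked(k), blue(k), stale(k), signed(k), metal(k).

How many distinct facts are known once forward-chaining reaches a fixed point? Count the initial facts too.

Round 1: (4) [approved(k) :- has_feathers(k), blue(k).]; (6) [small(k) :- stale(k).]. Adds approved(k), small(k).
Round 2: (1) [red(k) :- approved(k), metal(k), stale(k).]; (3) [swims(k) :- signed(k), small(k).]. Adds red(k), swims(k).
Round 3: (2) [ready(k) :- red(k), small(k).]. Adds ready(k).
Closure: {approved(k), blue(k), has_feathers(k), locked(k), metal(k), ready(k), red(k), signed(k), small(k), stale(k), swims(k)} — 11 facts.

11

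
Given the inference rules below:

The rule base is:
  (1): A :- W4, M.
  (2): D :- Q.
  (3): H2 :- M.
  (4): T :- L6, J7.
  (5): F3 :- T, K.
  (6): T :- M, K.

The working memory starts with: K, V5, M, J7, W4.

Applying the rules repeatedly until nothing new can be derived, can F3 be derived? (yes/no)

yes

[1] (1) [A :- W4, M.]; (3) [H2 :- M.]; (6) [T :- M, K.]. ⇒ new: A, H2, T.
[2] (5) [F3 :- T, K.]. ⇒ new: F3.
F3 appears in round 2, so it is derivable.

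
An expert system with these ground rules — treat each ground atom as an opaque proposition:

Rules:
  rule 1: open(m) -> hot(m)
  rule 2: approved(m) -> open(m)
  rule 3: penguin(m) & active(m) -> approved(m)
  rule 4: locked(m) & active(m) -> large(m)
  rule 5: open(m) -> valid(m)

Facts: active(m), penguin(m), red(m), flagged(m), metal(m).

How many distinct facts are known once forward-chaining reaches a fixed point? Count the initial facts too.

Round 1: rule 3 [penguin(m) & active(m) -> approved(m)]. Adds approved(m).
Round 2: rule 2 [approved(m) -> open(m)]. Adds open(m).
Round 3: rule 1 [open(m) -> hot(m)]; rule 5 [open(m) -> valid(m)]. Adds hot(m), valid(m).
Closure: {active(m), approved(m), flagged(m), hot(m), metal(m), open(m), penguin(m), red(m), valid(m)} — 9 facts.

9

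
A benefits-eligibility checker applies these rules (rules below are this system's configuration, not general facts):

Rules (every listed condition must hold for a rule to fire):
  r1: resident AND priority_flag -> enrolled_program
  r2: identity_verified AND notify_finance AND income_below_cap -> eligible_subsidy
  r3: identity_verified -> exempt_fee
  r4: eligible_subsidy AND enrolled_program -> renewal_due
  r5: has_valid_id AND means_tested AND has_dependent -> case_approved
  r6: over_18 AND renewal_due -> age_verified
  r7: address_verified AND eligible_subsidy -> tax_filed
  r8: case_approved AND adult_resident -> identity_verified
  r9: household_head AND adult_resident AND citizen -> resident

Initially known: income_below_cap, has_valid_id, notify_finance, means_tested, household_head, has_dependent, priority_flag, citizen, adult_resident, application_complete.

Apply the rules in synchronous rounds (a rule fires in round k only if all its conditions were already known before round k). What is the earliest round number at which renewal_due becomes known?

[1] r5 [has_valid_id AND means_tested AND has_dependent -> case_approved]; r9 [household_head AND adult_resident AND citizen -> resident]. ⇒ new: case_approved, resident.
[2] r1 [resident AND priority_flag -> enrolled_program]; r8 [case_approved AND adult_resident -> identity_verified]. ⇒ new: enrolled_program, identity_verified.
[3] r2 [identity_verified AND notify_finance AND income_below_cap -> eligible_subsidy]; r3 [identity_verified -> exempt_fee]. ⇒ new: eligible_subsidy, exempt_fee.
[4] r4 [eligible_subsidy AND enrolled_program -> renewal_due]. ⇒ new: renewal_due.
renewal_due first appears in round 4.

4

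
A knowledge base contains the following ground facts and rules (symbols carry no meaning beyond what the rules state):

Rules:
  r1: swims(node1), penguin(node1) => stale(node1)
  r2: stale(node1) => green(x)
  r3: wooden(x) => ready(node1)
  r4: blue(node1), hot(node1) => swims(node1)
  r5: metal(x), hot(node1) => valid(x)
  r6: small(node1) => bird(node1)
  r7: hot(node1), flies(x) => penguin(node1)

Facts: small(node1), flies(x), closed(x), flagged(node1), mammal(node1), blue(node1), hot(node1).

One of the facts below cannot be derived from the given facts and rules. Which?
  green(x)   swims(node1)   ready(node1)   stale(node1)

ready(node1)

Round 1: r4 [blue(node1), hot(node1) => swims(node1)]; r6 [small(node1) => bird(node1)]; r7 [hot(node1), flies(x) => penguin(node1)]. Adds swims(node1), bird(node1), penguin(node1).
Round 2: r1 [swims(node1), penguin(node1) => stale(node1)]. Adds stale(node1).
Round 3: r2 [stale(node1) => green(x)]. Adds green(x).
Derived: green(x) (round 3), swims(node1) (round 1), stale(node1) (round 2). ready(node1) never appears in any round.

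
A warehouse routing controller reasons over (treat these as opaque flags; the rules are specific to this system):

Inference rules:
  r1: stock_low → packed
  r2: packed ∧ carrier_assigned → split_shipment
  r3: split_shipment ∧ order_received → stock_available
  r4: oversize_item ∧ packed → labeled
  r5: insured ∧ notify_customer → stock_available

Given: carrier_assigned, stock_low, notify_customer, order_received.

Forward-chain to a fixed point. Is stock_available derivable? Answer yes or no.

yes

Round 1: r1 [stock_low → packed]. Adds packed.
Round 2: r2 [packed ∧ carrier_assigned → split_shipment]. Adds split_shipment.
Round 3: r3 [split_shipment ∧ order_received → stock_available]. Adds stock_available.
stock_available appears in round 3, so it is derivable.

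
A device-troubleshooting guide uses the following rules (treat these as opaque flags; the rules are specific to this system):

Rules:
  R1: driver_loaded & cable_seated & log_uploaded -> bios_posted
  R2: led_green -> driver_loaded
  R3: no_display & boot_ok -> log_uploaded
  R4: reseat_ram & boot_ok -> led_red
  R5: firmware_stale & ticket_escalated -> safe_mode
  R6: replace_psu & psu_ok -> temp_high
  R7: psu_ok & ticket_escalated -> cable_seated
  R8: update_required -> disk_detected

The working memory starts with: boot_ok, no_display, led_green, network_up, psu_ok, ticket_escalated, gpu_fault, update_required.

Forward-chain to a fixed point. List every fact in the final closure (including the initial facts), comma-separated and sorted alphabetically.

bios_posted, boot_ok, cable_seated, disk_detected, driver_loaded, gpu_fault, led_green, log_uploaded, network_up, no_display, psu_ok, ticket_escalated, update_required

Round 1 fires R2, R3, R7, R8, giving driver_loaded, log_uploaded, cable_seated, disk_detected.
Round 2 fires R1, giving bios_posted.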